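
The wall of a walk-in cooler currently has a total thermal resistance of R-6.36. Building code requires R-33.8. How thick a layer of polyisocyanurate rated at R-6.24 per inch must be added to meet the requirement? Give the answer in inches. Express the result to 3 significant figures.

ΔR = 33.8 − 6.36 = 27.44 ft²·°F·h/BTU
L = ΔR / (R/in) = 27.44/6.24 = 4.397 in

4.40 in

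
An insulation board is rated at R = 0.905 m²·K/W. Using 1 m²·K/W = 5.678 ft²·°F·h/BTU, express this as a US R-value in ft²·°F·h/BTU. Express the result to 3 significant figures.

R_US = 0.905 × 5.678 = 5.139

5.14 ft²·°F·h/BTU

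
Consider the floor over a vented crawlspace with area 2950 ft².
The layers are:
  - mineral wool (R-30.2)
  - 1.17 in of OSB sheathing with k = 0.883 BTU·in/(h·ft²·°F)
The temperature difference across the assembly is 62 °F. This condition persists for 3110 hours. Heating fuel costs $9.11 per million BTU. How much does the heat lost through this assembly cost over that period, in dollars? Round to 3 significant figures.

164 dollars

1.17/0.883 = 1.325
R_total = 30.2 + 1.325 = 31.53 ft²·°F·h/BTU
Q = 2950 × 62 / 31.53 = 5802 BTU/h
E = 5802 × 3110 = 18040000 BTU
Cost = 18040000/10⁶ × 9.11 = $164.4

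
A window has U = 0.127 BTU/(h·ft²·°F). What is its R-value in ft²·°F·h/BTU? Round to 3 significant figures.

7.87 ft²·°F·h/BTU

R = 1/U = 1/0.127 = 7.874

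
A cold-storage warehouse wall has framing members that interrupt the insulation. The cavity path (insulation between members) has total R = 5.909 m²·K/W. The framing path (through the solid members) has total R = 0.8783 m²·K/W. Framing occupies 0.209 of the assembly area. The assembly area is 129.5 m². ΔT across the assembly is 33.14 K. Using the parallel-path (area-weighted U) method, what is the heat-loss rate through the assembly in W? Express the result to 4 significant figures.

1596 W

U_eff = 0.791/5.909 + 0.209/0.8783 = 0.13386 + 0.23796 = 0.37182
R_eff = 1/U_eff = 2.6894 m²·K/W
Q = 129.5 × 33.14 / 2.6894 = 1595.7 W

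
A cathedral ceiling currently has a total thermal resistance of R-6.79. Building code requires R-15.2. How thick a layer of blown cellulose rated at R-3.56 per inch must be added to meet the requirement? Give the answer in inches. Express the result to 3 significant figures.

2.36 in

ΔR = 15.2 − 6.79 = 8.41 ft²·°F·h/BTU
L = ΔR / (R/in) = 8.41/3.56 = 2.362 in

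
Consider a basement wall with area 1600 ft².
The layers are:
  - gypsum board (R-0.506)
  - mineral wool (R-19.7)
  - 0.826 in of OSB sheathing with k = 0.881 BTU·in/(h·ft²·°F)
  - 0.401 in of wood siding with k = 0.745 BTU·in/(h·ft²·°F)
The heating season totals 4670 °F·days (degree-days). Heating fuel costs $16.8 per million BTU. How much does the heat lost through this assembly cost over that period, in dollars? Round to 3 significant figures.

139 dollars

0.826/0.881 = 0.9376
0.401/0.745 = 0.5383
R_total = 0.506 + 19.7 + 0.9376 + 0.5383 = 21.68 ft²·°F·h/BTU
E = A × HDD × 24 / R = 1600 × 4670 × 24 / 21.68 = 8271000 BTU
Cost = 8271000/10⁶ × 16.8 = $139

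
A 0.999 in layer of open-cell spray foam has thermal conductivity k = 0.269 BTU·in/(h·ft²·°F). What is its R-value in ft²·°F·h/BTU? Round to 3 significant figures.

3.71 ft²·°F·h/BTU

R = L/k = 0.999/0.269 = 3.714 ft²·°F·h/BTU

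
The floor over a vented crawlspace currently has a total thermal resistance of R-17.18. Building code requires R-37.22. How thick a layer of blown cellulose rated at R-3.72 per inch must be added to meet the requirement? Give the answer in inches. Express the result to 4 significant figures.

ΔR = 37.22 − 17.18 = 20.04 ft²·°F·h/BTU
L = ΔR / (R/in) = 20.04/3.72 = 5.3871 in

5.387 in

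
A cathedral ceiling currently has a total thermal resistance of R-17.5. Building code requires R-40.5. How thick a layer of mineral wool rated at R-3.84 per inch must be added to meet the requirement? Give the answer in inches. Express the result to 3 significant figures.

ΔR = 40.5 − 17.5 = 23 ft²·°F·h/BTU
L = ΔR / (R/in) = 23/3.84 = 5.99 in

5.99 in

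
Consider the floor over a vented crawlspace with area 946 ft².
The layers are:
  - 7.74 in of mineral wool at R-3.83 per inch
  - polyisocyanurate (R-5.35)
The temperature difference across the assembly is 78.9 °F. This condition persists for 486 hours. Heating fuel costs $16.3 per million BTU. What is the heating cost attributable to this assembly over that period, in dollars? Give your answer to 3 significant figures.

7.74 × 3.83 = 29.64
R_total = 29.64 + 5.35 = 34.99 ft²·°F·h/BTU
Q = 946 × 78.9 / 34.99 = 2133 BTU/h
E = 2133 × 486 = 1037000 BTU
Cost = 1037000/10⁶ × 16.3 = $16.9

16.9 dollars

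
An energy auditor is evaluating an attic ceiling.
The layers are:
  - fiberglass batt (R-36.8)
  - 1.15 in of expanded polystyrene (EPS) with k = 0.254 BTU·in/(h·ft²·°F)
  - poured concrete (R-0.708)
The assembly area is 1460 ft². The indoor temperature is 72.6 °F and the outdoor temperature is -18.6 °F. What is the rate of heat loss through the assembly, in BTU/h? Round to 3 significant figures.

1.15/0.254 = 4.528
R_total = 36.8 + 4.528 + 0.708 = 42.04 ft²·°F·h/BTU
Q = A·ΔT/R = 1460 × (72.6 − (-18.6)) / 42.04 = 3168 BTU/h

3170 BTU/h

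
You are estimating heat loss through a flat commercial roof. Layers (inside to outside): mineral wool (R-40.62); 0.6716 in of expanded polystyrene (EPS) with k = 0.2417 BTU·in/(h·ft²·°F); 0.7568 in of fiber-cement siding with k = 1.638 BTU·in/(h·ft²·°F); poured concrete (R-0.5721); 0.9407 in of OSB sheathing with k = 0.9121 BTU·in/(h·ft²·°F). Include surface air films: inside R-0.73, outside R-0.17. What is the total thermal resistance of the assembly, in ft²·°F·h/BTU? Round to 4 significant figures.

46.36 ft²·°F·h/BTU

0.6716/0.2417 = 2.7787
0.7568/1.638 = 0.46203
0.9407/0.9121 = 1.0314
R_total = 0.73 + 40.62 + 2.7787 + 0.46203 + 0.5721 + 1.0314 + 0.17 = 46.364 ft²·°F·h/BTU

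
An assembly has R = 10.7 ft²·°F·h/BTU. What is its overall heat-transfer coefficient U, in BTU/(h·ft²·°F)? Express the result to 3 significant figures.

U = 1/R = 1/10.7 = 0.09346

0.0935 BTU/(h·ft²·°F)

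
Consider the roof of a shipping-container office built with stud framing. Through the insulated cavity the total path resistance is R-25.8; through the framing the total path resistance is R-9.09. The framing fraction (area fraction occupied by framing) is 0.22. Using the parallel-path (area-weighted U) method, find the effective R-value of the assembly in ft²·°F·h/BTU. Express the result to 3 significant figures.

18.4 ft²·°F·h/BTU

U_eff = 0.78/25.8 + 0.22/9.09 = 0.03023 + 0.0242 = 0.05443
R_eff = 1/U_eff = 18.37 ft²·°F·h/BTU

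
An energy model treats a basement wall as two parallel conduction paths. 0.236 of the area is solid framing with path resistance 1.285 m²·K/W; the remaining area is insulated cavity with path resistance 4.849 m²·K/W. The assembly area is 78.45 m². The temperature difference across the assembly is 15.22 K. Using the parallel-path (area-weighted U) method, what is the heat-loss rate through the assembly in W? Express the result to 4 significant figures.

407.4 W

U_eff = 0.764/4.849 + 0.236/1.285 = 0.15756 + 0.18366 = 0.34122
R_eff = 1/U_eff = 2.9307 m²·K/W
Q = 78.45 × 15.22 / 2.9307 = 407.41 W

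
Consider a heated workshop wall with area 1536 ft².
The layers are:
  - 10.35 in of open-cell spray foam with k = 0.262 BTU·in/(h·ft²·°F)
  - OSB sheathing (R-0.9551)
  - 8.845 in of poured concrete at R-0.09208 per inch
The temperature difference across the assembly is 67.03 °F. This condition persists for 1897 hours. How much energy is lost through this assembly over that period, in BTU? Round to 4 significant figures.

4732000 BTU

10.35/0.262 = 39.504
8.845 × 0.09208 = 0.81445
R_total = 39.504 + 0.9551 + 0.81445 = 41.273 ft²·°F·h/BTU
Q = 1536 × 67.03 / 41.273 = 2494.5 BTU/h
E = 2494.5 × 1897 = 4732100 BTU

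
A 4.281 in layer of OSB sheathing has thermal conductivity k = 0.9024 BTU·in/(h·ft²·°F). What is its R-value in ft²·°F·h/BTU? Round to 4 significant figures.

R = L/k = 4.281/0.9024 = 4.744 ft²·°F·h/BTU

4.744 ft²·°F·h/BTU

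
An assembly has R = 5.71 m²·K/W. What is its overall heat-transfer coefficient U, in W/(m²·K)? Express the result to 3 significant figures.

U = 1/R = 1/5.71 = 0.1751

0.175 W/(m²·K)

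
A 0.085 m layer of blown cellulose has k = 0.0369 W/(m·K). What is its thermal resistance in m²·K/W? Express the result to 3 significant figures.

R = L/k = 0.085/0.0369 = 2.304 m²·K/W

2.30 m²·K/W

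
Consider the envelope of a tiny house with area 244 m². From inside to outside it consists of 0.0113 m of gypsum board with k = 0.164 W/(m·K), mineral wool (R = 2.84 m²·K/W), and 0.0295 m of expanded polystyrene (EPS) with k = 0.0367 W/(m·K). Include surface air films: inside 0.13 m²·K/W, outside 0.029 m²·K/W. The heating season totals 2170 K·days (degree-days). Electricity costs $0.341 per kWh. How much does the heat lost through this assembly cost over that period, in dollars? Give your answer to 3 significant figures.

0.0113/0.164 = 0.0689
0.0295/0.0367 = 0.8038
R_total = 0.13 + 0.0689 + 2.84 + 0.8038 + 0.029 = 3.872 m²·K/W
E = A × HDD × 24 / R / 1000 = 244 × 2170 × 24 / 3.872 / 1000 = 3282 kWh
Cost = 3282 × 0.341 = $1119

1120 dollars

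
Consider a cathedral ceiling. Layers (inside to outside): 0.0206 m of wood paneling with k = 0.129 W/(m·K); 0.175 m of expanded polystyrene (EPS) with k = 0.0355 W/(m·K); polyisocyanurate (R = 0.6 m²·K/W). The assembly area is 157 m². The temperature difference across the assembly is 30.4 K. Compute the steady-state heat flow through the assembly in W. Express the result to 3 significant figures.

839 W

0.0206/0.129 = 0.1597
0.175/0.0355 = 4.93
R_total = 0.1597 + 4.93 + 0.6 = 5.689 m²·K/W
Q = A·ΔT/R = 157 × 30.4 / 5.689 = 838.9 W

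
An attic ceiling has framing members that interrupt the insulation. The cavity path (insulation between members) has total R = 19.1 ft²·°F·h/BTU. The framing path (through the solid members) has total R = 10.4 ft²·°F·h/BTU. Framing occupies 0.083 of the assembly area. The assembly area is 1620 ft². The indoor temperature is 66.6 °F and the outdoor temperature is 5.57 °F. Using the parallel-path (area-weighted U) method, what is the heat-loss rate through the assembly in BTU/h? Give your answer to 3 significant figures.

U_eff = 0.917/19.1 + 0.083/10.4 = 0.04801 + 0.007981 = 0.05599
R_eff = 1/U_eff = 17.86 ft²·°F·h/BTU
Q = 1620 × (66.6 − 5.57) / 17.86 = 5536 BTU/h

5540 BTU/h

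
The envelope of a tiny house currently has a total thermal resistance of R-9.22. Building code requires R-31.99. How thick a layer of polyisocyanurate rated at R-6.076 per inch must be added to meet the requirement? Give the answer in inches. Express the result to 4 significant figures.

ΔR = 31.99 − 9.22 = 22.77 ft²·°F·h/BTU
L = ΔR / (R/in) = 22.77/6.076 = 3.7475 in

3.748 in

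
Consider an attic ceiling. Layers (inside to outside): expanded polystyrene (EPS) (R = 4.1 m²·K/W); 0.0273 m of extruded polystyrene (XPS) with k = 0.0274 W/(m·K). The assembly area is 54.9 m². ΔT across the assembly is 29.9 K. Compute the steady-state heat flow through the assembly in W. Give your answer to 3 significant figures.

0.0273/0.0274 = 0.9964
R_total = 4.1 + 0.9964 = 5.096 m²·K/W
Q = A·ΔT/R = 54.9 × 29.9 / 5.096 = 322.1 W

322 W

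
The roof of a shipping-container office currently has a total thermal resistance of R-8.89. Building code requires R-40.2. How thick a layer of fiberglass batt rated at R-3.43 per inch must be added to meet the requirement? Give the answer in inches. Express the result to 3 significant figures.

9.13 in

ΔR = 40.2 − 8.89 = 31.31 ft²·°F·h/BTU
L = ΔR / (R/in) = 31.31/3.43 = 9.128 in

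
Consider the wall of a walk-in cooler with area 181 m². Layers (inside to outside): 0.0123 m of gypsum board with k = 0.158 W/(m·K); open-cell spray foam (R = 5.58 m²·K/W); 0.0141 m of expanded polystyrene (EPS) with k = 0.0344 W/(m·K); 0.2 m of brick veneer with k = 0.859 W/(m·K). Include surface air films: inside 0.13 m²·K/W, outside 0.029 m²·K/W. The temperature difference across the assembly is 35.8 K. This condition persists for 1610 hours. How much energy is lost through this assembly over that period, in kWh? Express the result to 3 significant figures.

0.0123/0.158 = 0.07785
0.0141/0.0344 = 0.4099
0.2/0.859 = 0.2328
R_total = 0.13 + 0.07785 + 5.58 + 0.4099 + 0.2328 + 0.029 = 6.46 m²·K/W
Q = 181 × 35.8 / 6.46 = 1003 W
E = 1003 W × 1610 h / 1000 = 1615 kWh

1620 kWh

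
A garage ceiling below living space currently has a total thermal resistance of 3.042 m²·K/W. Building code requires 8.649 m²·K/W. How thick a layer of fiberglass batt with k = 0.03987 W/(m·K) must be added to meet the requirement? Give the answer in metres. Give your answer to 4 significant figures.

ΔR = 8.649 − 3.042 = 5.607 m²·K/W
L = ΔR × k = 5.607 × 0.03987 = 0.22355 m

0.2236 m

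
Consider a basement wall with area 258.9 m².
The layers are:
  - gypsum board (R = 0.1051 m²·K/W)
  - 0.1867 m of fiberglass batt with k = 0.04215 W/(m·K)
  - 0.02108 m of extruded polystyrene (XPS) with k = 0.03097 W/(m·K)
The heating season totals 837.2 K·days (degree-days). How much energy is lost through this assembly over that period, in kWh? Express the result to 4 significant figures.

0.1867/0.04215 = 4.4294
0.02108/0.03097 = 0.68066
R_total = 0.1051 + 4.4294 + 0.68066 = 5.2152 m²·K/W
E = A × HDD × 24 / R / 1000 = 258.9 × 837.2 × 24 / 5.2152 / 1000 = 997.48 kWh

997.5 kWh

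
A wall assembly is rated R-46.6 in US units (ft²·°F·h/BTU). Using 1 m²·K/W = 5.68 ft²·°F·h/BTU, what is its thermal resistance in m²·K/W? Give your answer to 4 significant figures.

8.204 m²·K/W

R_SI = 46.6/5.68 = 8.2042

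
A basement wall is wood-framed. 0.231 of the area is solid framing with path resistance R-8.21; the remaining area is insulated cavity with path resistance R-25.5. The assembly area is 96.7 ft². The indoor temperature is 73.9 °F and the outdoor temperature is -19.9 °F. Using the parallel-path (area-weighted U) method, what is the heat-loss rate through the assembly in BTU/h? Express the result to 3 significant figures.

529 BTU/h

U_eff = 0.769/25.5 + 0.231/8.21 = 0.03016 + 0.02814 = 0.05829
R_eff = 1/U_eff = 17.15 ft²·°F·h/BTU
Q = 96.7 × (73.9 − (-19.9)) / 17.15 = 528.7 BTU/h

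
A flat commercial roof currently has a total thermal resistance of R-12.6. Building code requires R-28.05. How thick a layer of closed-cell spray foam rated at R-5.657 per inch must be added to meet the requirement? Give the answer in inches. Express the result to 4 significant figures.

ΔR = 28.05 − 12.6 = 15.45 ft²·°F·h/BTU
L = ΔR / (R/in) = 15.45/5.657 = 2.7311 in

2.731 in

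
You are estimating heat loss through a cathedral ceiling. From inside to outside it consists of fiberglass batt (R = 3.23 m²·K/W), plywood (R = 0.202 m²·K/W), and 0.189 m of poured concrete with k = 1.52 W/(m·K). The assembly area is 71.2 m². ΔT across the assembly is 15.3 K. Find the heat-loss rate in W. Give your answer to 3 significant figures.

0.189/1.52 = 0.1243
R_total = 3.23 + 0.202 + 0.1243 = 3.556 m²·K/W
Q = A·ΔT/R = 71.2 × 15.3 / 3.556 = 306.3 W

306 W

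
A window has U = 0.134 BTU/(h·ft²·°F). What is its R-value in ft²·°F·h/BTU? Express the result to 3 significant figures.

R = 1/U = 1/0.134 = 7.463

7.46 ft²·°F·h/BTU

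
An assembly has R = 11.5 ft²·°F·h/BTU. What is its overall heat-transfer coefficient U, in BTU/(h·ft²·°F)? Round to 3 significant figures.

0.0870 BTU/(h·ft²·°F)

U = 1/R = 1/11.5 = 0.08696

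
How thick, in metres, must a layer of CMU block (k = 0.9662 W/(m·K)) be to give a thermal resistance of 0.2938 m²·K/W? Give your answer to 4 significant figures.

L = R·k = 0.2938 × 0.9662 = 0.28387 m

0.2839 m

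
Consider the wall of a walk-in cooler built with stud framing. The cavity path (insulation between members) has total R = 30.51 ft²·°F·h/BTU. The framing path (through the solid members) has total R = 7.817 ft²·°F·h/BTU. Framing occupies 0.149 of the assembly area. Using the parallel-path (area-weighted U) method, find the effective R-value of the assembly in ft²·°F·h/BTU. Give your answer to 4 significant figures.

U_eff = 0.851/30.51 + 0.149/7.817 = 0.027892 + 0.019061 = 0.046954
R_eff = 1/U_eff = 21.298 ft²·°F·h/BTU

21.30 ft²·°F·h/BTU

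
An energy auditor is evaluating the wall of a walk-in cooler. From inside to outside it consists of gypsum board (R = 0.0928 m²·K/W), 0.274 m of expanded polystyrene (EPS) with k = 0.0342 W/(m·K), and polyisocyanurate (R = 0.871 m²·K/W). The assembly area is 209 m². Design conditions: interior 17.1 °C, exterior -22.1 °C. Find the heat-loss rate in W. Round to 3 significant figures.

0.274/0.0342 = 8.012
R_total = 0.0928 + 8.012 + 0.871 = 8.975 m²·K/W
Q = A·ΔT/R = 209 × (17.1 − (-22.1)) / 8.975 = 912.8 W

913 W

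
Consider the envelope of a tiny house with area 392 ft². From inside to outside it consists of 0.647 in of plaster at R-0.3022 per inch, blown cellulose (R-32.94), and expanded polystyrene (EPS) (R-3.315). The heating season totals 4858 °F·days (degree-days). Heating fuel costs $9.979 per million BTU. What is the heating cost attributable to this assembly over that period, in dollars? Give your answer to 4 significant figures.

0.647 × 0.3022 = 0.19552
R_total = 0.19552 + 32.94 + 3.315 = 36.451 ft²·°F·h/BTU
E = A × HDD × 24 / R = 392 × 4858 × 24 / 36.451 = 1253900 BTU
Cost = 1253900/10⁶ × 9.979 = $12.512

12.51 dollars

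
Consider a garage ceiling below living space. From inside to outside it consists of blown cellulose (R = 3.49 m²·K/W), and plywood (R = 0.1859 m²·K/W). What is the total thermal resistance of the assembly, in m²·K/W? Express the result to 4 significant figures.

R_total = 3.49 + 0.1859 = 3.6759 m²·K/W

3.676 m²·K/W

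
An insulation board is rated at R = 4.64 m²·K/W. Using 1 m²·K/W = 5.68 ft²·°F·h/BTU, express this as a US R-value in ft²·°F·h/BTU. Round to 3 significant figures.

R_US = 4.64 × 5.68 = 26.36

26.4 ft²·°F·h/BTU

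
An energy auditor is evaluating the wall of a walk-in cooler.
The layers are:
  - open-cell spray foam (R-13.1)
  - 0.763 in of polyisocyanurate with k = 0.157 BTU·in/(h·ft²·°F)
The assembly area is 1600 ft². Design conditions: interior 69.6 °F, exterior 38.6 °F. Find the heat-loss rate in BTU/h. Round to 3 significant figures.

2760 BTU/h

0.763/0.157 = 4.86
R_total = 13.1 + 4.86 = 17.96 ft²·°F·h/BTU
Q = A·ΔT/R = 1600 × (69.6 − 38.6) / 17.96 = 2762 BTU/h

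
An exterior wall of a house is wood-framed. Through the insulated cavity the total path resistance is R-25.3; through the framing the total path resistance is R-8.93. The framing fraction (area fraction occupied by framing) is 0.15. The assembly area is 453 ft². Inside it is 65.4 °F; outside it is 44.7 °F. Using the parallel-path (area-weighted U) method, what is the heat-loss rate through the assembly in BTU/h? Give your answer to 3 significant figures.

U_eff = 0.85/25.3 + 0.15/8.93 = 0.0336 + 0.0168 = 0.05039
R_eff = 1/U_eff = 19.84 ft²·°F·h/BTU
Q = 453 × (65.4 − 44.7) / 19.84 = 472.6 BTU/h

473 BTU/h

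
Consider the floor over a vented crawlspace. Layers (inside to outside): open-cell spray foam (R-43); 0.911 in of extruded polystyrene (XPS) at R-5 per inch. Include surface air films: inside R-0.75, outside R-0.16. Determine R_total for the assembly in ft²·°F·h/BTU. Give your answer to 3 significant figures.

48.5 ft²·°F·h/BTU

0.911 × 5 = 4.555
R_total = 0.75 + 43 + 4.555 + 0.16 = 48.46 ft²·°F·h/BTU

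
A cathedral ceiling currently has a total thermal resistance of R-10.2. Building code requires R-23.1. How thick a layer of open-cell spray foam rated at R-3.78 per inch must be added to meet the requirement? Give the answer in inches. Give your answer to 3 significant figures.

3.41 in

ΔR = 23.1 − 10.2 = 12.9 ft²·°F·h/BTU
L = ΔR / (R/in) = 12.9/3.78 = 3.413 in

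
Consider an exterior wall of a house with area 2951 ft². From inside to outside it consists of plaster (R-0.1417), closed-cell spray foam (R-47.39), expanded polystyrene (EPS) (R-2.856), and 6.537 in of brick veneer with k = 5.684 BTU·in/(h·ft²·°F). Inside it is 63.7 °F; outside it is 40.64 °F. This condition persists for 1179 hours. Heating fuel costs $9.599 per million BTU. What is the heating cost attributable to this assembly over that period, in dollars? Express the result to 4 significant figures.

14.94 dollars

6.537/5.684 = 1.1501
R_total = 0.1417 + 47.39 + 2.856 + 1.1501 = 51.538 ft²·°F·h/BTU
Q = 2951 × (63.7 − 40.64) / 51.538 = 1320.4 BTU/h
E = 1320.4 × 1179 = 1556700 BTU
Cost = 1556700/10⁶ × 9.599 = $14.943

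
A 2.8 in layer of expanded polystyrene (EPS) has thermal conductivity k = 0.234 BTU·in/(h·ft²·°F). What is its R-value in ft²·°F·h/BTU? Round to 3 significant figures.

12.0 ft²·°F·h/BTU

R = L/k = 2.8/0.234 = 11.97 ft²·°F·h/BTU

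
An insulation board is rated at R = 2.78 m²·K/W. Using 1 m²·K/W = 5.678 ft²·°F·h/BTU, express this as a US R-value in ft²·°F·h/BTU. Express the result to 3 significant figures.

15.8 ft²·°F·h/BTU

R_US = 2.78 × 5.678 = 15.78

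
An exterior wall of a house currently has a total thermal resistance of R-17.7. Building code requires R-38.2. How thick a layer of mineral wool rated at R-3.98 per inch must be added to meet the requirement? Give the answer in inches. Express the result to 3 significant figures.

5.15 in

ΔR = 38.2 − 17.7 = 20.5 ft²·°F·h/BTU
L = ΔR / (R/in) = 20.5/3.98 = 5.151 in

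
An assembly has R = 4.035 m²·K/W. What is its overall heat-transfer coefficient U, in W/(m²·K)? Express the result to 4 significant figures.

0.2478 W/(m²·K)

U = 1/R = 1/4.035 = 0.24783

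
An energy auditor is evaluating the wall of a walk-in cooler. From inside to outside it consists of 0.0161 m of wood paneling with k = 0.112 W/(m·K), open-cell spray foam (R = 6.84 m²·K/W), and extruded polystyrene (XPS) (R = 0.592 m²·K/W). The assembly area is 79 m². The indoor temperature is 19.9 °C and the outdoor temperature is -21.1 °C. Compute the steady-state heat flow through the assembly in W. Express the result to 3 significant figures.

0.0161/0.112 = 0.1437
R_total = 0.1437 + 6.84 + 0.592 = 7.576 m²·K/W
Q = A·ΔT/R = 79 × (19.9 − (-21.1)) / 7.576 = 427.5 W

428 W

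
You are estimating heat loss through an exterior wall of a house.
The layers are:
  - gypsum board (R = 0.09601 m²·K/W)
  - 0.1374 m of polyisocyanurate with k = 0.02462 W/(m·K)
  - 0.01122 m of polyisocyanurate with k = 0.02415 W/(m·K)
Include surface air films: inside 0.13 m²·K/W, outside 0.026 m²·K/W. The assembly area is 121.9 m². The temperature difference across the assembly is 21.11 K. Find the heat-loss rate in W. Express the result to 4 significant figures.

408.6 W

0.1374/0.02462 = 5.5808
0.01122/0.02415 = 0.4646
R_total = 0.13 + 0.09601 + 5.5808 + 0.4646 + 0.026 = 6.2974 m²·K/W
Q = A·ΔT/R = 121.9 × 21.11 / 6.2974 = 408.63 W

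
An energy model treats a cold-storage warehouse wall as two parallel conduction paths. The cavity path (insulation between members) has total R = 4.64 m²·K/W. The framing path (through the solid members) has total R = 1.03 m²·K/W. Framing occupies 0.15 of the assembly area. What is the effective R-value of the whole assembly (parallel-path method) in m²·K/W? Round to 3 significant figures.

3.04 m²·K/W

U_eff = 0.85/4.64 + 0.15/1.03 = 0.1832 + 0.1456 = 0.3288
R_eff = 1/U_eff = 3.041 m²·K/W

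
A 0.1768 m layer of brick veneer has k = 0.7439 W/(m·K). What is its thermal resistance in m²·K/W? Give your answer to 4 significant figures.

0.2377 m²·K/W

R = L/k = 0.1768/0.7439 = 0.23767 m²·K/W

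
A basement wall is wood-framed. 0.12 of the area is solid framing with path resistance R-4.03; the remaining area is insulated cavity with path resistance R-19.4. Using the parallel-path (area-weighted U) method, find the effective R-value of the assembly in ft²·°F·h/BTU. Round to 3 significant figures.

13.3 ft²·°F·h/BTU

U_eff = 0.88/19.4 + 0.12/4.03 = 0.04536 + 0.02978 = 0.07514
R_eff = 1/U_eff = 13.31 ft²·°F·h/BTU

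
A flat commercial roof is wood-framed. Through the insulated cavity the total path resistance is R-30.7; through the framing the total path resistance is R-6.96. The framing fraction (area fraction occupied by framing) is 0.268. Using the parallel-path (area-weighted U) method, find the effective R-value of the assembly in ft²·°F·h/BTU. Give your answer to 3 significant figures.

U_eff = 0.732/30.7 + 0.268/6.96 = 0.02384 + 0.03851 = 0.06235
R_eff = 1/U_eff = 16.04 ft²·°F·h/BTU

16.0 ft²·°F·h/BTU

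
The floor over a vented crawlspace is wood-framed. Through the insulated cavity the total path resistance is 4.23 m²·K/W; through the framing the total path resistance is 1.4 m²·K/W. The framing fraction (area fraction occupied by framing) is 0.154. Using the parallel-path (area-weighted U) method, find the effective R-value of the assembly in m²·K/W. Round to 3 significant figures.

U_eff = 0.846/4.23 + 0.154/1.4 = 0.2 + 0.11 = 0.31
R_eff = 1/U_eff = 3.226 m²·K/W

3.23 m²·K/W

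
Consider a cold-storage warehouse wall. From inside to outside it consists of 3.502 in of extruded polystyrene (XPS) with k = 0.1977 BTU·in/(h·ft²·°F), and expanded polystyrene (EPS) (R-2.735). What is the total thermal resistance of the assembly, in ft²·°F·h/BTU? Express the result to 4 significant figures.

3.502/0.1977 = 17.714
R_total = 17.714 + 2.735 = 20.449 ft²·°F·h/BTU

20.45 ft²·°F·h/BTU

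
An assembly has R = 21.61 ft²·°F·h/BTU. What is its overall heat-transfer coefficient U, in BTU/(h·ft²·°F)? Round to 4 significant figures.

U = 1/R = 1/21.61 = 0.046275

0.04627 BTU/(h·ft²·°F)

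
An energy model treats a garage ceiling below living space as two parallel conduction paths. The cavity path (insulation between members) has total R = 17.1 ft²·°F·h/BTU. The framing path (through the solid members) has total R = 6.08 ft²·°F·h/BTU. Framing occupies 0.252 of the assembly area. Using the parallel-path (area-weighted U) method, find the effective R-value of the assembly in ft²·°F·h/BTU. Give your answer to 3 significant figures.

U_eff = 0.748/17.1 + 0.252/6.08 = 0.04374 + 0.04145 = 0.08519
R_eff = 1/U_eff = 11.74 ft²·°F·h/BTU

11.7 ft²·°F·h/BTU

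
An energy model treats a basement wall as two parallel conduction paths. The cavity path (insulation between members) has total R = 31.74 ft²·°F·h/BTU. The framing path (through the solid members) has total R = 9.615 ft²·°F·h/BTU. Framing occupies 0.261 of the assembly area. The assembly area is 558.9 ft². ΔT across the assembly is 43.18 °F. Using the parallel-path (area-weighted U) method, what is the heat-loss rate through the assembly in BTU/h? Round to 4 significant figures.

1217 BTU/h

U_eff = 0.739/31.74 + 0.261/9.615 = 0.023283 + 0.027145 = 0.050428
R_eff = 1/U_eff = 19.83 ft²·°F·h/BTU
Q = 558.9 × 43.18 / 19.83 = 1217 BTU/h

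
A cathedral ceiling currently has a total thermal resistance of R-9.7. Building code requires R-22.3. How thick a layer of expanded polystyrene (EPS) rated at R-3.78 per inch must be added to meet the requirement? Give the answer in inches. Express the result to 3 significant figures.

ΔR = 22.3 − 9.7 = 12.6 ft²·°F·h/BTU
L = ΔR / (R/in) = 12.6/3.78 = 3.333 in

3.33 in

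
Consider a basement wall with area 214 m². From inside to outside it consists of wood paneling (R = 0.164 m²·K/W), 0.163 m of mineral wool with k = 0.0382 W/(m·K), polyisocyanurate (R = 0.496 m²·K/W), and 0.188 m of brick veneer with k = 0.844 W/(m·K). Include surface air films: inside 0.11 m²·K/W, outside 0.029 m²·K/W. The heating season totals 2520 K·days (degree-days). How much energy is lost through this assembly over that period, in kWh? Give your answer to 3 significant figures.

2450 kWh

0.163/0.0382 = 4.267
0.188/0.844 = 0.2227
R_total = 0.11 + 0.164 + 4.267 + 0.496 + 0.2227 + 0.029 = 5.289 m²·K/W
E = A × HDD × 24 / R / 1000 = 214 × 2520 × 24 / 5.289 / 1000 = 2447 kWh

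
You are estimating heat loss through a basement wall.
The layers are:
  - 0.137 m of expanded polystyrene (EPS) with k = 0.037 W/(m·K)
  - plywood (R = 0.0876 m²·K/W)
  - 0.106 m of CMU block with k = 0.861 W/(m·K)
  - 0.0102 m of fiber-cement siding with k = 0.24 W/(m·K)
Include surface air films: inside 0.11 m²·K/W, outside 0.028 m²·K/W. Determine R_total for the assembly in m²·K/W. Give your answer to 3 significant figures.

4.09 m²·K/W

0.137/0.037 = 3.703
0.106/0.861 = 0.1231
0.0102/0.24 = 0.0425
R_total = 0.11 + 3.703 + 0.0876 + 0.1231 + 0.0425 + 0.028 = 4.094 m²·K/W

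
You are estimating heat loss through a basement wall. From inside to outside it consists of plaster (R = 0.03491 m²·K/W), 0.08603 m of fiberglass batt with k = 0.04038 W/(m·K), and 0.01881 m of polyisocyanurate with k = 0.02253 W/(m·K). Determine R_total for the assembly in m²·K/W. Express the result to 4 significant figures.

3.000 m²·K/W

0.08603/0.04038 = 2.1305
0.01881/0.02253 = 0.83489
R_total = 0.03491 + 2.1305 + 0.83489 = 3.0003 m²·K/W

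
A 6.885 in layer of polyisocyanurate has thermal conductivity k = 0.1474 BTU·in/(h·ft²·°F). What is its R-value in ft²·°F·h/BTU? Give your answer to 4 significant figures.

46.71 ft²·°F·h/BTU

R = L/k = 6.885/0.1474 = 46.71 ft²·°F·h/BTU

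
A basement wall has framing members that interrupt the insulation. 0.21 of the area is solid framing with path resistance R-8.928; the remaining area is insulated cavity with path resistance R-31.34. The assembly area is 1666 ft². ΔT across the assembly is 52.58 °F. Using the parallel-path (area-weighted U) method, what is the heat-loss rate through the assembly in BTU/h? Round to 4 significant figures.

U_eff = 0.79/31.34 + 0.21/8.928 = 0.025207 + 0.023522 = 0.048729
R_eff = 1/U_eff = 20.522 ft²·°F·h/BTU
Q = 1666 × 52.58 / 20.522 = 4268.6 BTU/h

4269 BTU/h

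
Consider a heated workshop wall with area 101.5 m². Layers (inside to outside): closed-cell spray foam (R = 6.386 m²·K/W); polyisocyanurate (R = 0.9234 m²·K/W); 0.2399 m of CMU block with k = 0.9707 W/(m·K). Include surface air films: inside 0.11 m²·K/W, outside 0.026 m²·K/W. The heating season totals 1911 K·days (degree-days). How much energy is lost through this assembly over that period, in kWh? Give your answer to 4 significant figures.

605.2 kWh

0.2399/0.9707 = 0.24714
R_total = 0.11 + 6.386 + 0.9234 + 0.24714 + 0.026 = 7.6925 m²·K/W
E = A × HDD × 24 / R / 1000 = 101.5 × 1911 × 24 / 7.6925 / 1000 = 605.16 kWh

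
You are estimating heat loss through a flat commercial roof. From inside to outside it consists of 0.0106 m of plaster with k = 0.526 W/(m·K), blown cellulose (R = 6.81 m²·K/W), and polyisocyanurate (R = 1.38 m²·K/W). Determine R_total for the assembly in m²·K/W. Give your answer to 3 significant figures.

0.0106/0.526 = 0.02015
R_total = 0.02015 + 6.81 + 1.38 = 8.21 m²·K/W

8.21 m²·K/W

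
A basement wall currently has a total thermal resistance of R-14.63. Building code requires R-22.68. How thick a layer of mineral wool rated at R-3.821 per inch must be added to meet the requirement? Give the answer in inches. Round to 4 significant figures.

2.107 in

ΔR = 22.68 − 14.63 = 8.05 ft²·°F·h/BTU
L = ΔR / (R/in) = 8.05/3.821 = 2.1068 in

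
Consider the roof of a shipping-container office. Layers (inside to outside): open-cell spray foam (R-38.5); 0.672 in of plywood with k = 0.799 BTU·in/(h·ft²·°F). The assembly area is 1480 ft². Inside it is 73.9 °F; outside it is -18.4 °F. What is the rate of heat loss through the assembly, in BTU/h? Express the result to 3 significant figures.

0.672/0.799 = 0.8411
R_total = 38.5 + 0.8411 = 39.34 ft²·°F·h/BTU
Q = A·ΔT/R = 1480 × (73.9 − (-18.4)) / 39.34 = 3472 BTU/h

3470 BTU/h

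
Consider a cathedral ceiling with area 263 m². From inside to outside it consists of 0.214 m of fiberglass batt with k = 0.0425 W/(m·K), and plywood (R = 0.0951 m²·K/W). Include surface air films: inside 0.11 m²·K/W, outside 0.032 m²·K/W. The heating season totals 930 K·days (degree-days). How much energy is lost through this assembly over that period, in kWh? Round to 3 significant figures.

0.214/0.0425 = 5.035
R_total = 0.11 + 5.035 + 0.0951 + 0.032 = 5.272 m²·K/W
E = A × HDD × 24 / R / 1000 = 263 × 930 × 24 / 5.272 / 1000 = 1113 kWh

1110 kWh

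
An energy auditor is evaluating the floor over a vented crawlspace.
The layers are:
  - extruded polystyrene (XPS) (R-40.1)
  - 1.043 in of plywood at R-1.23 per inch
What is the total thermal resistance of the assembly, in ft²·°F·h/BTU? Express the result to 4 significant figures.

1.043 × 1.23 = 1.2829
R_total = 40.1 + 1.2829 = 41.383 ft²·°F·h/BTU

41.38 ft²·°F·h/BTU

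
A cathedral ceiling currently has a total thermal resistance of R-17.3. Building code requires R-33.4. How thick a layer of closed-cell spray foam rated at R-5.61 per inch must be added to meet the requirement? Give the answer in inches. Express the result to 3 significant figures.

2.87 in

ΔR = 33.4 − 17.3 = 16.1 ft²·°F·h/BTU
L = ΔR / (R/in) = 16.1/5.61 = 2.87 in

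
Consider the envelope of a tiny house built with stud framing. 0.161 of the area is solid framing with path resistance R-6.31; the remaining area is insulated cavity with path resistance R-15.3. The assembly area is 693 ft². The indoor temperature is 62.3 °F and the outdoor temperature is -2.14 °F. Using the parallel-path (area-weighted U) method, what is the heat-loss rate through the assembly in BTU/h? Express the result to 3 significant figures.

U_eff = 0.839/15.3 + 0.161/6.31 = 0.05484 + 0.02552 = 0.08035
R_eff = 1/U_eff = 12.45 ft²·°F·h/BTU
Q = 693 × (62.3 − (-2.14)) / 12.45 = 3588 BTU/h

3590 BTU/h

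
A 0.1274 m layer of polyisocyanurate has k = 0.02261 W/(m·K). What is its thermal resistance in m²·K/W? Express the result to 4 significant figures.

5.635 m²·K/W

R = L/k = 0.1274/0.02261 = 5.6347 m²·K/W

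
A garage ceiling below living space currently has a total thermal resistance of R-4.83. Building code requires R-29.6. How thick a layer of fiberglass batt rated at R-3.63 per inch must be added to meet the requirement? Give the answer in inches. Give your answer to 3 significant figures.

ΔR = 29.6 − 4.83 = 24.77 ft²·°F·h/BTU
L = ΔR / (R/in) = 24.77/3.63 = 6.824 in

6.82 in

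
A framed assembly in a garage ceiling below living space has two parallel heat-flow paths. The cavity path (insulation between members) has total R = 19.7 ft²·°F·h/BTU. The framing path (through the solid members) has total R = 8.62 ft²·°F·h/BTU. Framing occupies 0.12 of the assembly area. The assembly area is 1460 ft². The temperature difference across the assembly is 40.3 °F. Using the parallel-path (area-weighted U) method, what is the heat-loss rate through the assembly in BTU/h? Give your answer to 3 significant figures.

U_eff = 0.88/19.7 + 0.12/8.62 = 0.04467 + 0.01392 = 0.05859
R_eff = 1/U_eff = 17.07 ft²·°F·h/BTU
Q = 1460 × 40.3 / 17.07 = 3447 BTU/h

3450 BTU/h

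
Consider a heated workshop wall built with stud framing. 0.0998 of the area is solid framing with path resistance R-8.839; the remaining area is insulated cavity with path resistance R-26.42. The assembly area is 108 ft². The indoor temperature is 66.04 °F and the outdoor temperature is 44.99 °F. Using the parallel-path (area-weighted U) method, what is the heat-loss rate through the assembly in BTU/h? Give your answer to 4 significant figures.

103.1 BTU/h

U_eff = 0.9002/26.42 + 0.0998/8.839 = 0.034073 + 0.011291 = 0.045364
R_eff = 1/U_eff = 22.044 ft²·°F·h/BTU
Q = 108 × (66.04 − 44.99) / 22.044 = 103.13 BTU/h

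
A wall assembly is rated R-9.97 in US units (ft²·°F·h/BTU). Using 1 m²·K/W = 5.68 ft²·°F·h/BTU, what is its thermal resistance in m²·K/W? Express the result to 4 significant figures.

R_SI = 9.97/5.68 = 1.7553

1.755 m²·K/W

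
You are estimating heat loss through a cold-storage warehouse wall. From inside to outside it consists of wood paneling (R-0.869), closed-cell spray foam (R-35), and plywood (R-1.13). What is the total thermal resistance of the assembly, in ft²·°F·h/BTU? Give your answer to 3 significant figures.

37.0 ft²·°F·h/BTU

R_total = 0.869 + 35 + 1.13 = 37 ft²·°F·h/BTU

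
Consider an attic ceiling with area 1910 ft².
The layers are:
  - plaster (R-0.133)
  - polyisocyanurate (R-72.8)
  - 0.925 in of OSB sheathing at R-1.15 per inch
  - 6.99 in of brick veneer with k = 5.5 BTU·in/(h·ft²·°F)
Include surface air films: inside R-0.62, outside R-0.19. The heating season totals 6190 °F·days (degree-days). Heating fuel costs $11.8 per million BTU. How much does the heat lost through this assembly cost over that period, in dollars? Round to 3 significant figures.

0.925 × 1.15 = 1.064
6.99/5.5 = 1.271
R_total = 0.62 + 0.133 + 72.8 + 1.064 + 1.271 + 0.19 = 76.08 ft²·°F·h/BTU
E = A × HDD × 24 / R = 1910 × 6190 × 24 / 76.08 = 3730000 BTU
Cost = 3730000/10⁶ × 11.8 = $44.01

44.0 dollars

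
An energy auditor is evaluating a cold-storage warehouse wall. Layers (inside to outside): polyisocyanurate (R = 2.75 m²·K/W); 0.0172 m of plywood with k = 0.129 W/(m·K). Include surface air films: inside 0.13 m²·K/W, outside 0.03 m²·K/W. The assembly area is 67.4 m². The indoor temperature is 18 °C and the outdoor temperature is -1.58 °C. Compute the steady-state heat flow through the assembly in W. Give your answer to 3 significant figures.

434 W

0.0172/0.129 = 0.1333
R_total = 0.13 + 2.75 + 0.1333 + 0.03 = 3.043 m²·K/W
Q = A·ΔT/R = 67.4 × (18 − (-1.58)) / 3.043 = 433.6 W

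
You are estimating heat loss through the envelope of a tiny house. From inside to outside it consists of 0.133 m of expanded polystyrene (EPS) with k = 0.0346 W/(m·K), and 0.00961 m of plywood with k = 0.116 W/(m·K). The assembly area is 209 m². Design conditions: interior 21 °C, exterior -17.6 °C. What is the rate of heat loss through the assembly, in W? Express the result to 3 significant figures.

0.133/0.0346 = 3.844
0.00961/0.116 = 0.08284
R_total = 3.844 + 0.08284 = 3.927 m²·K/W
Q = A·ΔT/R = 209 × (21 − (-17.6)) / 3.927 = 2054 W

2050 W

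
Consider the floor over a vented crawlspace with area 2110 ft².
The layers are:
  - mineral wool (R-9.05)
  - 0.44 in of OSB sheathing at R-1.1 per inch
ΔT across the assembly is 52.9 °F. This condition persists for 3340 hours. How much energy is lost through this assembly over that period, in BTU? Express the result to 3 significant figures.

0.44 × 1.1 = 0.484
R_total = 9.05 + 0.484 = 9.534 ft²·°F·h/BTU
Q = 2110 × 52.9 / 9.534 = 11710 BTU/h
E = 11710 × 3340 = 39100000 BTU

39100000 BTU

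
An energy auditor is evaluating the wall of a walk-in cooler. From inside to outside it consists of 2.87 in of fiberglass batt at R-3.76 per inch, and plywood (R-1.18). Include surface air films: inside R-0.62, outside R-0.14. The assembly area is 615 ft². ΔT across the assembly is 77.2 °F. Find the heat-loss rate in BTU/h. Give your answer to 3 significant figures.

2.87 × 3.76 = 10.79
R_total = 0.62 + 10.79 + 1.18 + 0.14 = 12.73 ft²·°F·h/BTU
Q = A·ΔT/R = 615 × 77.2 / 12.73 = 3729 BTU/h

3730 BTU/h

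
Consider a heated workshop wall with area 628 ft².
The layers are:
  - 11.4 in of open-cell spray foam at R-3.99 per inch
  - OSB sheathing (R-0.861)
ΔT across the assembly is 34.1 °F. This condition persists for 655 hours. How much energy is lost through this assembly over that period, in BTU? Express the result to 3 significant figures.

303000 BTU

11.4 × 3.99 = 45.49
R_total = 45.49 + 0.861 = 46.35 ft²·°F·h/BTU
Q = 628 × 34.1 / 46.35 = 462.1 BTU/h
E = 462.1 × 655 = 302600 BTU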